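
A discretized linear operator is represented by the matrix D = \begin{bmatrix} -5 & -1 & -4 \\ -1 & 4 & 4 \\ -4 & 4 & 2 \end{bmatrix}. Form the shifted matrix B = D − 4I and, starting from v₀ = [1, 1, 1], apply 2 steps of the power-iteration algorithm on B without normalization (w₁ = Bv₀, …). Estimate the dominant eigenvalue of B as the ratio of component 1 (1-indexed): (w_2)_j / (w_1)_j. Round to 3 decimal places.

-9.357

B = D − 4I has rows (-9, -1, -4); (-1, 0, 4); (-4, 4, -2)
w1 = Bv₀ = ((-9)·1 + (-1)·1 + (-4)·1; (-1)·1 + 0·1 + 4·1; (-4)·1 + 4·1 + (-2)·1) = (-14, 3, -2)
w2 = Bw1 = ((-9)·(-14) + (-1)·3 + (-4)·(-2); (-1)·(-14) + 0·3 + 4·(-2); (-4)·(-14) + 4·3 + (-2)·(-2)) = (131, 6, 72)
Ratio: 131/-14 = -9.357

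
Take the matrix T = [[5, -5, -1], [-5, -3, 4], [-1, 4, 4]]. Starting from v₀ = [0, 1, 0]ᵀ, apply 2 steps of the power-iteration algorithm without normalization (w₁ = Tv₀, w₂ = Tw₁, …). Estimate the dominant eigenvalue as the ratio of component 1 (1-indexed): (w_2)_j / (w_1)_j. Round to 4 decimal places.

2.8000

w1 = Tv₀ = (-5, -3, 4)
w2 = Tw1 = (-14, 50, 9)
Ratio at component: -14 / -5 = 2.8000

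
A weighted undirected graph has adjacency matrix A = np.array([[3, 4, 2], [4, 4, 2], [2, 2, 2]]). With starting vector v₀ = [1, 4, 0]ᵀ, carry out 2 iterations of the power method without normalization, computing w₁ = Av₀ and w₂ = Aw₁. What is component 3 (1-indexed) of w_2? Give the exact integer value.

98

w1 = Av₀ = (3·1 + 4·4 + 2·0; 4·1 + 4·4 + 2·0; 2·1 + 2·4 + 2·0) = (19, 20, 10)
w2 = Aw1 = (3·19 + 4·20 + 2·10; 4·19 + 4·20 + 2·10; 2·19 + 2·20 + 2·10) = (157, 176, 98)
The requested component of w2 is 98.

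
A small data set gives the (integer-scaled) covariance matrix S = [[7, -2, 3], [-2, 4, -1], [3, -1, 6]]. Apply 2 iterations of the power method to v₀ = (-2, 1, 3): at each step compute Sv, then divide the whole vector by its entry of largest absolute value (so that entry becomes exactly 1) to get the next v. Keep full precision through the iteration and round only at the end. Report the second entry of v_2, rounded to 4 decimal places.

Sv0 = (-7.00000, 5.00000, 11.00000); divide by 11.00000 → v1 = (-0.63636, 0.45455, 1.00000)
Sv1 = (-2.36364, 2.09091, 3.63636); divide by 3.63636 → v2 = (-0.65000, 0.57500, 1.00000)
Requested entry of v2: 23/40 = 0.5750

0.5750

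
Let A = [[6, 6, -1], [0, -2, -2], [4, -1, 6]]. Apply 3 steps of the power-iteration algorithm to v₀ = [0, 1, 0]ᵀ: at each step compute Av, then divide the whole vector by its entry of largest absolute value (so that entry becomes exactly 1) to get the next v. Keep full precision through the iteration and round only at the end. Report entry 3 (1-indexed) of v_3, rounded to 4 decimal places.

Av0 = (6.00000, -2.00000, -1.00000); divide by 6.00000 → v1 = (1.00000, -0.33333, -0.16667)
Av1 = (4.16667, 1.00000, 3.33333); divide by 4.16667 → v2 = (1.00000, 0.24000, 0.80000)
Av2 = (6.64000, -2.08000, 8.56000); divide by 8.56000 → v3 = (0.77570, -0.24299, 1.00000)
Requested entry of v3: 214/214 = 1.0000

1.0000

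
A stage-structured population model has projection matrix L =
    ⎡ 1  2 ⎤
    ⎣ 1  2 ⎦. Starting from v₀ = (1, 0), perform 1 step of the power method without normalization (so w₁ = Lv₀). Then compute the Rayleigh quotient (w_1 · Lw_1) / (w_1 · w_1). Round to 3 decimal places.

w1 = Lv₀ = (1, 1)
Lw1 = (3, 3)
w1·Lw1 = 1·3 + 1·3 = 6; w1·w1 = 1·1 + 1·1 = 2
λ ≈ 6/2 = 3.000

3.000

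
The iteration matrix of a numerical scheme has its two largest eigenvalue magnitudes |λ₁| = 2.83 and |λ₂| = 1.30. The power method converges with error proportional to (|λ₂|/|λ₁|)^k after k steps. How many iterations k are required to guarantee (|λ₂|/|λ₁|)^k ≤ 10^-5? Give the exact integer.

15

|λ₂/λ₁| = 1.30/2.83 = 0.45936
Need k ≥ ln(10^-5) / ln(0.45936) = -11.5129 / -0.7779 ≈ 14.800
Smallest integer k satisfying the bound: 15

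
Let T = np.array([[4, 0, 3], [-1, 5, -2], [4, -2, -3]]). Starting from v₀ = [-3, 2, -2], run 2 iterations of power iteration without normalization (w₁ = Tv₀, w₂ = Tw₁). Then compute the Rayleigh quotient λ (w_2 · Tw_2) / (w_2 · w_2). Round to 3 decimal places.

λ ≈ 6.520

w1 = Tv₀ = (-18, 17, -10)
w2 = Tw1 = (-102, 123, -76)
Tw2 = (-636, 869, -426)
w2·Tw2 = (-102)·(-636) + 123·869 + (-76)·(-426) = 204135; w2·w2 = (-102)·(-102) + 123·123 + (-76)·(-76) = 31309
λ ≈ 204135/31309 = 6.520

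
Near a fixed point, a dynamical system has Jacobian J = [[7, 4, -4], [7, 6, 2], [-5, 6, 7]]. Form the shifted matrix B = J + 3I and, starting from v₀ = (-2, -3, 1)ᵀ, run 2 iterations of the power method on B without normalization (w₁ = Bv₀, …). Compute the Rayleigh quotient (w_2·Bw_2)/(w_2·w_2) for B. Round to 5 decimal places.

B = J + 3I has rows (10, 4, -4); (7, 9, 2); (-5, 6, 10)
w1 = Bv₀ = (-36, -39, 2)
w2 = Bw1 = (-524, -599, -34)
Bw2 = (-7500, -9127, -1314)
w2·Bw2 = 9441749; w2·w2 = 634533; μ ≈ 9441749/634533 = 14.87984

μ ≈ 14.87984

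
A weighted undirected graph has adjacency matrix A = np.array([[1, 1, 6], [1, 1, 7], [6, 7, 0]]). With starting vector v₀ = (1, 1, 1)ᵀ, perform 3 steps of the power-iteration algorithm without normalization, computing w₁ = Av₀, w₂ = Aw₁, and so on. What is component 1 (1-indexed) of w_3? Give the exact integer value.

869

w1 = Av₀ = (8, 9, 13)
w2 = Aw1 = (95, 108, 111)
w3 = Aw2 = (869, 980, 1326)
The requested component of w3 is 869.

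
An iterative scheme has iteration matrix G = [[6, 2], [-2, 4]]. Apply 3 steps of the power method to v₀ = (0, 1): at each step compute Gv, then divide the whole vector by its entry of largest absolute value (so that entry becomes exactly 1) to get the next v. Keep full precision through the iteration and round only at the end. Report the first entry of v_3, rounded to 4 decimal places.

1.0000

Gv0 = (2.00000, 4.00000); divide by 4.00000 → v1 = (0.50000, 1.00000)
Gv1 = (5.00000, 3.00000); divide by 5.00000 → v2 = (1.00000, 0.60000)
Gv2 = (7.20000, 0.40000); divide by 7.20000 → v3 = (1.00000, 0.05556)
Requested entry of v3: 144/144 = 1.0000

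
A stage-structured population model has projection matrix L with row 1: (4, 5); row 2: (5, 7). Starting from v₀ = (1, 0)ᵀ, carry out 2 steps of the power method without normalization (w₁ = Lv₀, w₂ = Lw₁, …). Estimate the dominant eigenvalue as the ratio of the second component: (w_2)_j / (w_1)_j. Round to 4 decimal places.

w1 = Lv₀ = (4·1 + 5·0; 5·1 + 7·0) = (4, 5)
w2 = Lw1 = (4·4 + 5·5; 5·4 + 7·5) = (41, 55)
Ratio at component: 55 / 5 = 11.0000

λ ≈ 11.0000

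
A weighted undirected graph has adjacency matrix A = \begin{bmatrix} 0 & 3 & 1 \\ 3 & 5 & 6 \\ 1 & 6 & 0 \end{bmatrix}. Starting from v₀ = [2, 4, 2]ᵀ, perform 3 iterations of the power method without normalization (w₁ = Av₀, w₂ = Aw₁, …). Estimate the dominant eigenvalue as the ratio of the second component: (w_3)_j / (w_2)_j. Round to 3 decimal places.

9.825

w1 = Av₀ = (14, 38, 26)
w2 = Aw1 = (140, 388, 242)
w3 = Aw2 = (1406, 3812, 2468)
Ratio at component: 3812 / 388 = 9.825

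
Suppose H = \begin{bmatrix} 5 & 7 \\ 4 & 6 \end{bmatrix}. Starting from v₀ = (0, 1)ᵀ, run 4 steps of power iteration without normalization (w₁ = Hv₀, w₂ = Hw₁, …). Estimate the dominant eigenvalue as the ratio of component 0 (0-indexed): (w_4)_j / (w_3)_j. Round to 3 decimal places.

w1 = Hv₀ = (7, 6)
w2 = Hw1 = (77, 64)
w3 = Hw2 = (833, 692)
w4 = Hw3 = (9009, 7484)
Ratio at component: 9009 / 833 = 10.815

10.815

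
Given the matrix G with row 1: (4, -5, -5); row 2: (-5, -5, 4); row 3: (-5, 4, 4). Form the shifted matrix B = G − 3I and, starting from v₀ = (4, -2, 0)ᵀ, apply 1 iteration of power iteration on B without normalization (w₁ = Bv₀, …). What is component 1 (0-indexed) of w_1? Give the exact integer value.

B = G − 3I has rows (1, -5, -5); (-5, -8, 4); (-5, 4, 1)
w1 = Bv₀ = (14, -4, -28)
Requested component of w1: -4

-4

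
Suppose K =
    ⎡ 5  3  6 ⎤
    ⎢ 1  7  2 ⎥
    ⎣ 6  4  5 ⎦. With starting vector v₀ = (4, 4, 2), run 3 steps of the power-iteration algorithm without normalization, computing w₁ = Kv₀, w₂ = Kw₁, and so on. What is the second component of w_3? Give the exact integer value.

w1 = Kv₀ = (5·4 + 3·4 + 6·2; 1·4 + 7·4 + 2·2; 6·4 + 4·4 + 5·2) = (44, 36, 50)
w2 = Kw1 = (5·44 + 3·36 + 6·50; 1·44 + 7·36 + 2·50; 6·44 + 4·36 + 5·50) = (628, 396, 658)
w3 = Kw2 = (8276, 4716, 8642)
The requested component of w3 is 4716.

4716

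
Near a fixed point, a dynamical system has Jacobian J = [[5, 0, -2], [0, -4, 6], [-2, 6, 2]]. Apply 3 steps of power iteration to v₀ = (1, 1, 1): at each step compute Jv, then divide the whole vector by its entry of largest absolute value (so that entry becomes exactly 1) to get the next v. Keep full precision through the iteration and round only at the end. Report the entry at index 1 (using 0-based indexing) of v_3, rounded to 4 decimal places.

-0.0202

Jv0 = (3.00000, 2.00000, 6.00000); divide by 6.00000 → v1 = (0.50000, 0.33333, 1.00000)
Jv1 = (0.50000, 4.66667, 3.00000); divide by 4.66667 → v2 = (0.10714, 1.00000, 0.64286)
Jv2 = (-0.75000, -0.14286, 7.07143); divide by 7.07143 → v3 = (-0.10606, -0.02020, 1.00000)
Requested entry of v3: -4/198 = -0.0202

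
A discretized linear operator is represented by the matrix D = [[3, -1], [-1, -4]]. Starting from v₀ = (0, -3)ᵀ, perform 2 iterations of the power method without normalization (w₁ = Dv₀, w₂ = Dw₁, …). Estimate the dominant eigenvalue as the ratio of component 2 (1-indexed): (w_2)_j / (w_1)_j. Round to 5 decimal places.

λ ≈ -4.25000

w1 = Dv₀ = (3·0 + (-1)·(-3); (-1)·0 + (-4)·(-3)) = (3, 12)
w2 = Dw1 = (3·3 + (-1)·12; (-1)·3 + (-4)·12) = (-3, -51)
Ratio at component: -51 / 12 = -4.25000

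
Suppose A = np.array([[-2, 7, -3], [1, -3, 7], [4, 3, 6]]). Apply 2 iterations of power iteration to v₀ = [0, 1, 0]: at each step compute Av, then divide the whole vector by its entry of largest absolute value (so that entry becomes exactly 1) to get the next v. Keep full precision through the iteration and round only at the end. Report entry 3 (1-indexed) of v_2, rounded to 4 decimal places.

Av0 = (7.00000, -3.00000, 3.00000); divide by 7.00000 → v1 = (1.00000, -0.42857, 0.42857)
Av1 = (-6.28571, 5.28571, 5.28571); divide by -6.28571 → v2 = (1.00000, -0.84091, -0.84091)
Requested entry of v2: 37/-44 = -0.8409

-0.8409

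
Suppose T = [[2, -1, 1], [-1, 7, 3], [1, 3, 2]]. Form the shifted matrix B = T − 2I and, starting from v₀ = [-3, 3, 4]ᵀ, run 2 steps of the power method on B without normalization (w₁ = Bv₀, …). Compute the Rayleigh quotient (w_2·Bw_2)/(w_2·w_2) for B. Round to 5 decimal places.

6.37552

B = T − 2I has rows (0, -1, 1); (-1, 5, 3); (1, 3, 0)
w1 = Bv₀ = (1, 30, 6)
w2 = Bw1 = (-24, 167, 91)
Bw2 = (-76, 1132, 477)
w2·Bw2 = 234275; w2·w2 = 36746; μ ≈ 234275/36746 = 6.37552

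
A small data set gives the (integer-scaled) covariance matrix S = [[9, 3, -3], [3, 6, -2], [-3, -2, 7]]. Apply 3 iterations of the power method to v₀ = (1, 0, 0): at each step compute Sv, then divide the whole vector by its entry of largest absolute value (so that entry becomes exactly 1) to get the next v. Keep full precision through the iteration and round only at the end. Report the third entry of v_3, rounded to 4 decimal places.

Sv0 = (9.00000, 3.00000, -3.00000); divide by 9.00000 → v1 = (1.00000, 0.33333, -0.33333)
Sv1 = (11.00000, 5.66667, -6.00000); divide by 11.00000 → v2 = (1.00000, 0.51515, -0.54545)
Sv2 = (12.18182, 7.18182, -7.84848); divide by 12.18182 → v3 = (1.00000, 0.58955, -0.64428)
Requested entry of v3: -777/1206 = -0.6443

-0.6443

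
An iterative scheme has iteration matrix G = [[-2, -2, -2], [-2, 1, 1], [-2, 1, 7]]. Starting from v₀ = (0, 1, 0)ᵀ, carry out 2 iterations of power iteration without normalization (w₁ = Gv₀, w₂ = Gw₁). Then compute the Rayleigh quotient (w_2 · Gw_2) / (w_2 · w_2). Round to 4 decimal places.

w1 = Gv₀ = (-2, 1, 1)
w2 = Gw1 = (0, 6, 12)
Gw2 = (-36, 18, 90)
w2·Gw2 = 0·(-36) + 6·18 + 12·90 = 1188; w2·w2 = 0·0 + 6·6 + 12·12 = 180
λ ≈ 1188/180 = 6.6000

6.6000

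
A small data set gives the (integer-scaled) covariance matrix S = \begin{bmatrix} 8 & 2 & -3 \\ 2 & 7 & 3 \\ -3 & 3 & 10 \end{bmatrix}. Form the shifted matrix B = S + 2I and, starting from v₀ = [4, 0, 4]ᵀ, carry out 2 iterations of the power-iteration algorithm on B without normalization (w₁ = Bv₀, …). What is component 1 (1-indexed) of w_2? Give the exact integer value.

B = S + 2I has rows (10, 2, -3); (2, 9, 3); (-3, 3, 12)
w1 = Bv₀ = (10·4 + 2·0 + (-3)·4; 2·4 + 9·0 + 3·4; (-3)·4 + 3·0 + 12·4) = (28, 20, 36)
w2 = Bw1 = (10·28 + 2·20 + (-3)·36; 2·28 + 9·20 + 3·36; (-3)·28 + 3·20 + 12·36) = (212, 344, 408)
Requested component of w2: 212

212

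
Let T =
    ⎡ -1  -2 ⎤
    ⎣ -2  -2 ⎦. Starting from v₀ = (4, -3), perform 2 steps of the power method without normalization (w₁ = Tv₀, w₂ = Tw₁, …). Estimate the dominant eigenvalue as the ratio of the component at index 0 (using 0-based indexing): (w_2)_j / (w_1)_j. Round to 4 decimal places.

w1 = Tv₀ = ((-1)·4 + (-2)·(-3); (-2)·4 + (-2)·(-3)) = (2, -2)
w2 = Tw1 = ((-1)·2 + (-2)·(-2); (-2)·2 + (-2)·(-2)) = (2, 0)
Ratio at component: 2 / 2 = 1.0000

λ ≈ 1.0000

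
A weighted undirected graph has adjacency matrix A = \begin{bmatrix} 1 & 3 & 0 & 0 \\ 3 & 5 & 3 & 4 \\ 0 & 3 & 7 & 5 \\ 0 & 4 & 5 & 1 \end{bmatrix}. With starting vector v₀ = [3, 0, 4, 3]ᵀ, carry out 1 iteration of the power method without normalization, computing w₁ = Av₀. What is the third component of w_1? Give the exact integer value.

43

w1 = Av₀ = (1·3 + 3·0 + 0·4 + 0·3; 3·3 + 5·0 + 3·4 + 4·3; 0·3 + 3·0 + 7·4 + 5·3; 0·3 + 4·0 + 5·4 + 1·3) = (3, 33, 43, 23)
The requested component of w1 is 43.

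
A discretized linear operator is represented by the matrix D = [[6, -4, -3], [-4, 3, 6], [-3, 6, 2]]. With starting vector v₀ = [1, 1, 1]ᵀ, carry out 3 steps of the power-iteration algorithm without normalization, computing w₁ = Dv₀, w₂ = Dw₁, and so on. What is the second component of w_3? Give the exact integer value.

w1 = Dv₀ = (-1, 5, 5)
w2 = Dw1 = (-41, 49, 43)
w3 = Dw2 = (-571, 569, 503)
The requested component of w3 is 569.

569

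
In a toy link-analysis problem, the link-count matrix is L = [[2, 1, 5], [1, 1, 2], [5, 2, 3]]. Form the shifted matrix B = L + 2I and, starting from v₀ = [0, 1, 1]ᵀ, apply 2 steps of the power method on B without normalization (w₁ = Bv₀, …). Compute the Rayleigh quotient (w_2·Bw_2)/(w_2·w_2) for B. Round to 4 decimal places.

B = L + 2I has rows (4, 1, 5); (1, 3, 2); (5, 2, 5)
w1 = Bv₀ = (6, 5, 7)
w2 = Bw1 = (64, 35, 75)
Bw2 = (666, 319, 765)
w2·Bw2 = 111164; w2·w2 = 10946; μ ≈ 111164/10946 = 10.1557

μ ≈ 10.1557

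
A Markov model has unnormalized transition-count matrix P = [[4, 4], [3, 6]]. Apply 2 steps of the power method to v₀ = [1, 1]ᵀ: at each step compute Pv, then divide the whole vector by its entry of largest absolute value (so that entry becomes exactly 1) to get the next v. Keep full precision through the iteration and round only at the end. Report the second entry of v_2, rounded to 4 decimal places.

1.0000

Pv0 = (8.00000, 9.00000); divide by 9.00000 → v1 = (0.88889, 1.00000)
Pv1 = (7.55556, 8.66667); divide by 8.66667 → v2 = (0.87179, 1.00000)
Requested entry of v2: 78/78 = 1.0000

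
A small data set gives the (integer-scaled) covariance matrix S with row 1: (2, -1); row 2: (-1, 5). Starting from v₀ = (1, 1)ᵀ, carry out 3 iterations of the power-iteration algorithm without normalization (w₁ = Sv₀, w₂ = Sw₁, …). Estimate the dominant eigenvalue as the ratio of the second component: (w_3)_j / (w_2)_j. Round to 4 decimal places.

w1 = Sv₀ = (2·1 + (-1)·1; (-1)·1 + 5·1) = (1, 4)
w2 = Sw1 = (2·1 + (-1)·4; (-1)·1 + 5·4) = (-2, 19)
w3 = Sw2 = (-23, 97)
Ratio at component: 97 / 19 = 5.1053

5.1053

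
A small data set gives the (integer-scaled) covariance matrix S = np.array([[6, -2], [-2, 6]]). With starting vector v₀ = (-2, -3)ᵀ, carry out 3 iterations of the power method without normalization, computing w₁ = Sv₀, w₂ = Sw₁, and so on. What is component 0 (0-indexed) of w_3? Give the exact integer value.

96

w1 = Sv₀ = (-6, -14)
w2 = Sw1 = (-8, -72)
w3 = Sw2 = (96, -416)
The requested component of w3 is 96.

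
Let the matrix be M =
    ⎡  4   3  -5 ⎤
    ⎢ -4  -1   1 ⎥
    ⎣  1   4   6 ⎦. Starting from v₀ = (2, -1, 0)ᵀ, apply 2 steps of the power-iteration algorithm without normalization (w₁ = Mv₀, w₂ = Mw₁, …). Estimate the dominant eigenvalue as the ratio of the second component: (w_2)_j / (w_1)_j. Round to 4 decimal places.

2.1429

w1 = Mv₀ = (4·2 + 3·(-1) + (-5)·0; (-4)·2 + (-1)·(-1) + 1·0; 1·2 + 4·(-1) + 6·0) = (5, -7, -2)
w2 = Mw1 = (4·5 + 3·(-7) + (-5)·(-2); (-4)·5 + (-1)·(-7) + 1·(-2); 1·5 + 4·(-7) + 6·(-2)) = (9, -15, -35)
Ratio at component: -15 / -7 = 2.1429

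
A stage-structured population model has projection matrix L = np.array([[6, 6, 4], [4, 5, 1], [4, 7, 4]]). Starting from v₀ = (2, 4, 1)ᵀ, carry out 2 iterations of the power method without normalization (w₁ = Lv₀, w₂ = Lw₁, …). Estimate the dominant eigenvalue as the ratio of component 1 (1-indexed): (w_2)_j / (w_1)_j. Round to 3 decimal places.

w1 = Lv₀ = (40, 29, 40)
w2 = Lw1 = (574, 345, 523)
Ratio at component: 574 / 40 = 14.350

λ ≈ 14.350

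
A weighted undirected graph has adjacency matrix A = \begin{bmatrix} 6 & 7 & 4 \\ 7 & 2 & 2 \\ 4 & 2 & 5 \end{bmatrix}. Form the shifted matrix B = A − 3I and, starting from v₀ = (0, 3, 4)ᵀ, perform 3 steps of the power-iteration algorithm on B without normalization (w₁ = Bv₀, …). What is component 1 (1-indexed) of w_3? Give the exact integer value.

3324

B = A − 3I has rows (3, 7, 4); (7, -1, 2); (4, 2, 2)
w1 = Bv₀ = (3·0 + 7·3 + 4·4; 7·0 + (-1)·3 + 2·4; 4·0 + 2·3 + 2·4) = (37, 5, 14)
w2 = Bw1 = (3·37 + 7·5 + 4·14; 7·37 + (-1)·5 + 2·14; 4·37 + 2·5 + 2·14) = (202, 282, 186)
w3 = Bw2 = (3324, 1504, 1744)
Requested component of w3: 3324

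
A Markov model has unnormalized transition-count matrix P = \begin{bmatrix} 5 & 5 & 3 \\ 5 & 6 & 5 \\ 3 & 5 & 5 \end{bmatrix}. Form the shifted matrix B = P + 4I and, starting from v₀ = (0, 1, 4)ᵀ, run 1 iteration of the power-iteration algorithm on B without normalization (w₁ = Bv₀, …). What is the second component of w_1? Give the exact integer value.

B = P + 4I has rows (9, 5, 3); (5, 10, 5); (3, 5, 9)
w1 = Bv₀ = (9·0 + 5·1 + 3·4; 5·0 + 10·1 + 5·4; 3·0 + 5·1 + 9·4) = (17, 30, 41)
Requested component of w1: 30

30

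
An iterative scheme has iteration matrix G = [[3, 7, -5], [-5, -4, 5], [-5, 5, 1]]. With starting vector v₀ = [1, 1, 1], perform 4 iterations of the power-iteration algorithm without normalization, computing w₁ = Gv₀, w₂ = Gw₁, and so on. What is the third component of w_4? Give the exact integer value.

-1234

w1 = Gv₀ = (3·1 + 7·1 + (-5)·1; (-5)·1 + (-4)·1 + 5·1; (-5)·1 + 5·1 + 1·1) = (5, -4, 1)
w2 = Gw1 = (3·5 + 7·(-4) + (-5)·1; (-5)·5 + (-4)·(-4) + 5·1; (-5)·5 + 5·(-4) + 1·1) = (-18, -4, -44)
w3 = Gw2 = (138, -114, 26)
w4 = Gw3 = (-514, -104, -1234)
The requested component of w4 is -1234.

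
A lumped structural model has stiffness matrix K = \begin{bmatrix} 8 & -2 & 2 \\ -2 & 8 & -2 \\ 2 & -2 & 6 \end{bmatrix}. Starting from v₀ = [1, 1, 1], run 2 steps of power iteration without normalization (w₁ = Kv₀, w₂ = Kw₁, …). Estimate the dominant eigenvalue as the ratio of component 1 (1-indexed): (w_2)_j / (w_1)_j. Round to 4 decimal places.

w1 = Kv₀ = (8·1 + (-2)·1 + 2·1; (-2)·1 + 8·1 + (-2)·1; 2·1 + (-2)·1 + 6·1) = (8, 4, 6)
w2 = Kw1 = (8·8 + (-2)·4 + 2·6; (-2)·8 + 8·4 + (-2)·6; 2·8 + (-2)·4 + 6·6) = (68, 4, 44)
Ratio at component: 68 / 8 = 8.5000

8.5000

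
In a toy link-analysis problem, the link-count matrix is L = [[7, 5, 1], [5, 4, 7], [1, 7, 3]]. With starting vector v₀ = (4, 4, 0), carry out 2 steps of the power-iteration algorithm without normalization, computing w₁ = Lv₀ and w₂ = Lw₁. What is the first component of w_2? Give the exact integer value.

w1 = Lv₀ = (48, 36, 32)
w2 = Lw1 = (548, 608, 396)
The requested component of w2 is 548.

548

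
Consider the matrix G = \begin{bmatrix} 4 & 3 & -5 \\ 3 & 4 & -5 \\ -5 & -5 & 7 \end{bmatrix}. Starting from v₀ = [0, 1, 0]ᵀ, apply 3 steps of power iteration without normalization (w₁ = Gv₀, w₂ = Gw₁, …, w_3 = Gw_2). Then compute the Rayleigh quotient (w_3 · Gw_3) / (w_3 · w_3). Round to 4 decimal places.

14.0711

w1 = Gv₀ = (4·0 + 3·1 + (-5)·0; 3·0 + 4·1 + (-5)·0; (-5)·0 + (-5)·1 + 7·0) = (3, 4, -5)
w2 = Gw1 = (4·3 + 3·4 + (-5)·(-5); 3·3 + 4·4 + (-5)·(-5); (-5)·3 + (-5)·4 + 7·(-5)) = (49, 50, -70)
w3 = Gw2 = (696, 697, -985)
Gw3 = (9800, 9801, -13860)
w3·Gw3 = 696·9800 + 697·9801 + (-985)·(-13860) = 27304197; w3·w3 = 696·696 + 697·697 + (-985)·(-985) = 1940450
λ ≈ 27304197/1940450 = 14.0711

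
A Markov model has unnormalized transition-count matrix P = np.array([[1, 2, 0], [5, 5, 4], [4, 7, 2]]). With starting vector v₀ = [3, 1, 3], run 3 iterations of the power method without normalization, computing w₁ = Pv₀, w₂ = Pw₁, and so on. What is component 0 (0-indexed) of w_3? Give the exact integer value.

639

w1 = Pv₀ = (1·3 + 2·1 + 0·3; 5·3 + 5·1 + 4·3; 4·3 + 7·1 + 2·3) = (5, 32, 25)
w2 = Pw1 = (1·5 + 2·32 + 0·25; 5·5 + 5·32 + 4·25; 4·5 + 7·32 + 2·25) = (69, 285, 294)
w3 = Pw2 = (639, 2946, 2859)
The requested component of w3 is 639.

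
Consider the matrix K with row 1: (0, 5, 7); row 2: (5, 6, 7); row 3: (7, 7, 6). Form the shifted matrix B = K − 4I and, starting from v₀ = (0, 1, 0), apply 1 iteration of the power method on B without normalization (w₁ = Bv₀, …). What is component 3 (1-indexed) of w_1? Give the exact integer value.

7

B = K − 4I has rows (-4, 5, 7); (5, 2, 7); (7, 7, 2)
w1 = Bv₀ = ((-4)·0 + 5·1 + 7·0; 5·0 + 2·1 + 7·0; 7·0 + 7·1 + 2·0) = (5, 2, 7)
Requested component of w1: 7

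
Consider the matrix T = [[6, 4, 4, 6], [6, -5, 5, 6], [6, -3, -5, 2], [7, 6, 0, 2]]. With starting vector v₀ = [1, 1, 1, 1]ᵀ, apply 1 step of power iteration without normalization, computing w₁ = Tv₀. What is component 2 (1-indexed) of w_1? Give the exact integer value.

12

w1 = Tv₀ = (20, 12, 0, 15)
The requested component of w1 is 12.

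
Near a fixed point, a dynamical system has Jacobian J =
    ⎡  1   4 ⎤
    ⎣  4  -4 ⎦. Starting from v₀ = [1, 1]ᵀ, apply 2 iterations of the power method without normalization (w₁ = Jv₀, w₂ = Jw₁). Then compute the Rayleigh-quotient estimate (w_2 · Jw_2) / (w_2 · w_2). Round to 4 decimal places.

-1.8235

w1 = Jv₀ = (1·1 + 4·1; 4·1 + (-4)·1) = (5, 0)
w2 = Jw1 = (1·5 + 4·0; 4·5 + (-4)·0) = (5, 20)
Jw2 = (85, -60)
w2·Jw2 = 5·85 + 20·(-60) = -775; w2·w2 = 5·5 + 20·20 = 425
λ ≈ -775/425 = -1.8235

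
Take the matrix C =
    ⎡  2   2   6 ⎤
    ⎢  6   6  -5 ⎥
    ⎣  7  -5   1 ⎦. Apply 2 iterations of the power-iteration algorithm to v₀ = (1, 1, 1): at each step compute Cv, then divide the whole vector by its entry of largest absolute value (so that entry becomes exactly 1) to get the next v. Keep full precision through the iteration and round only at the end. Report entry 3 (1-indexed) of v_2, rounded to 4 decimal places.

Cv0 = (10.00000, 7.00000, 3.00000); divide by 10.00000 → v1 = (1.00000, 0.70000, 0.30000)
Cv1 = (5.20000, 8.70000, 3.80000); divide by 8.70000 → v2 = (0.59770, 1.00000, 0.43678)
Requested entry of v2: 38/87 = 0.4368

0.4368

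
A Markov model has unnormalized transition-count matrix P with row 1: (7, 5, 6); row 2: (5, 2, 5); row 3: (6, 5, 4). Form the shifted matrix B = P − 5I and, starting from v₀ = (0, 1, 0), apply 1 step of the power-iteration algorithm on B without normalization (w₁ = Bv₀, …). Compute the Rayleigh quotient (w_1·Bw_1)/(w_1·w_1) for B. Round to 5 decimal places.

B = P − 5I has rows (2, 5, 6); (5, -3, 5); (6, 5, -1)
w1 = Bv₀ = (2·0 + 5·1 + 6·0; 5·0 + (-3)·1 + 5·0; 6·0 + 5·1 + (-1)·0) = (5, -3, 5)
Bw1 = (25, 59, 10)
w1·Bw1 = -2; w1·w1 = 59; μ ≈ -2/59 = -0.03390

-0.03390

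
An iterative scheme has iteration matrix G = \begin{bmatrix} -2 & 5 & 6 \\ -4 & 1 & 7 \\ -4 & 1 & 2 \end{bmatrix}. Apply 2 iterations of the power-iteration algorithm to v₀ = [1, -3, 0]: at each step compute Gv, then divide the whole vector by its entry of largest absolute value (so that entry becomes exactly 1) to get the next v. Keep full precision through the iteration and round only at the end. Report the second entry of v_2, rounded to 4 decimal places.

0.2553

Gv0 = (-17.00000, -7.00000, -7.00000); divide by -17.00000 → v1 = (1.00000, 0.41176, 0.41176)
Gv1 = (2.52941, -0.70588, -2.76471); divide by -2.76471 → v2 = (-0.91489, 0.25532, 1.00000)
Requested entry of v2: 12/47 = 0.2553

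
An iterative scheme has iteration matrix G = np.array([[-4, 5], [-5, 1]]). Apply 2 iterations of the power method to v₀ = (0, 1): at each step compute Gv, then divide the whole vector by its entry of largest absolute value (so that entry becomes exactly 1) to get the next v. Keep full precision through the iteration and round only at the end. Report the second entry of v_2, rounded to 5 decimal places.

1.00000

Gv0 = (5.000000, 1.000000); divide by 5.000000 → v1 = (1.000000, 0.200000)
Gv1 = (-3.000000, -4.800000); divide by -4.800000 → v2 = (0.625000, 1.000000)
Requested entry of v2: -24/-24 = 1.00000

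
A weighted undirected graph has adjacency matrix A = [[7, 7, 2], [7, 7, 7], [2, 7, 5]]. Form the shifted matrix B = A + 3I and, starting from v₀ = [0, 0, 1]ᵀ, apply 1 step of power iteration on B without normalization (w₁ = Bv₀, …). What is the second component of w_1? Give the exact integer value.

7

B = A + 3I has rows (10, 7, 2); (7, 10, 7); (2, 7, 8)
w1 = Bv₀ = (2, 7, 8)
Requested component of w1: 7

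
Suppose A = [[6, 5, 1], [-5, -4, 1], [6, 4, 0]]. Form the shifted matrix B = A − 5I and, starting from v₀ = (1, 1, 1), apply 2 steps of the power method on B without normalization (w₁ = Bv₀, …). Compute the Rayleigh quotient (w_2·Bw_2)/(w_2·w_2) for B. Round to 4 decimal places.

μ ≈ -6.3498

B = A − 5I has rows (1, 5, 1); (-5, -9, 1); (6, 4, -5)
w1 = Bv₀ = (1·1 + 5·1 + 1·1; (-5)·1 + (-9)·1 + 1·1; 6·1 + 4·1 + (-5)·1) = (7, -13, 5)
w2 = Bw1 = (1·7 + 5·(-13) + 1·5; (-5)·7 + (-9)·(-13) + 1·5; 6·7 + 4·(-13) + (-5)·5) = (-53, 87, -35)
Bw2 = (347, -553, 205)
w2·Bw2 = -73677; w2·w2 = 11603; μ ≈ -73677/11603 = -6.3498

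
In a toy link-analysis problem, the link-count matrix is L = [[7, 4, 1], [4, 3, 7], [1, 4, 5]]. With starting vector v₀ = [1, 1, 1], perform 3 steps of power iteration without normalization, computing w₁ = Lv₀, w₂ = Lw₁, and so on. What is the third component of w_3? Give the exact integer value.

w1 = Lv₀ = (7·1 + 4·1 + 1·1; 4·1 + 3·1 + 7·1; 1·1 + 4·1 + 5·1) = (12, 14, 10)
w2 = Lw1 = (7·12 + 4·14 + 1·10; 4·12 + 3·14 + 7·10; 1·12 + 4·14 + 5·10) = (150, 160, 118)
w3 = Lw2 = (1808, 1906, 1380)
The requested component of w3 is 1380.

1380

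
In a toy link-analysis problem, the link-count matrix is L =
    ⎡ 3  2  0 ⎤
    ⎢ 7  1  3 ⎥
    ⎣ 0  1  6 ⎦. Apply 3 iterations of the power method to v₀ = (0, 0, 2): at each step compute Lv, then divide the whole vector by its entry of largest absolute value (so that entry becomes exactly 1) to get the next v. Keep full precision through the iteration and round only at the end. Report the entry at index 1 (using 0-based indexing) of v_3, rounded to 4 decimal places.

Lv0 = (0.00000, 6.00000, 12.00000); divide by 12.00000 → v1 = (0.00000, 0.50000, 1.00000)
Lv1 = (1.00000, 3.50000, 6.50000); divide by 6.50000 → v2 = (0.15385, 0.53846, 1.00000)
Lv2 = (1.53846, 4.61538, 6.53846); divide by 6.53846 → v3 = (0.23529, 0.70588, 1.00000)
Requested entry of v3: 360/510 = 0.7059

0.7059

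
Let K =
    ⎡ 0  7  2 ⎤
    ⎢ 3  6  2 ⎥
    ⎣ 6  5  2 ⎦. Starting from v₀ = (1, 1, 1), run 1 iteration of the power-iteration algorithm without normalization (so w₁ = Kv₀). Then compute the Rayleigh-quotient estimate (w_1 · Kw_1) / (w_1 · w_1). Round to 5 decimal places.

w1 = Kv₀ = (0·1 + 7·1 + 2·1; 3·1 + 6·1 + 2·1; 6·1 + 5·1 + 2·1) = (9, 11, 13)
Kw1 = (103, 119, 135)
w1·Kw1 = 9·103 + 11·119 + 13·135 = 3991; w1·w1 = 9·9 + 11·11 + 13·13 = 371
λ ≈ 3991/371 = 10.75741

10.75741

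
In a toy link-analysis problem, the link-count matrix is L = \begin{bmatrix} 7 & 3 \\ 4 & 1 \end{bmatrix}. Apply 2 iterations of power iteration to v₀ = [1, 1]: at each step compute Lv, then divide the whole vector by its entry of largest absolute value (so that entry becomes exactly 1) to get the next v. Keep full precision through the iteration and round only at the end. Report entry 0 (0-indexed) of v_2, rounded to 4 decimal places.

Lv0 = (10.00000, 5.00000); divide by 10.00000 → v1 = (1.00000, 0.50000)
Lv1 = (8.50000, 4.50000); divide by 8.50000 → v2 = (1.00000, 0.52941)
Requested entry of v2: 85/85 = 1.0000

1.0000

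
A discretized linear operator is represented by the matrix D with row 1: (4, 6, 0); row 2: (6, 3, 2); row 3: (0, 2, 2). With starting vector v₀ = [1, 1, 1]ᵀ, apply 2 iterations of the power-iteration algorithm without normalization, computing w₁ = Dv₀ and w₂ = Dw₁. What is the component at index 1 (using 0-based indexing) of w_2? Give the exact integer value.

w1 = Dv₀ = (4·1 + 6·1 + 0·1; 6·1 + 3·1 + 2·1; 0·1 + 2·1 + 2·1) = (10, 11, 4)
w2 = Dw1 = (4·10 + 6·11 + 0·4; 6·10 + 3·11 + 2·4; 0·10 + 2·11 + 2·4) = (106, 101, 30)
The requested component of w2 is 101.

101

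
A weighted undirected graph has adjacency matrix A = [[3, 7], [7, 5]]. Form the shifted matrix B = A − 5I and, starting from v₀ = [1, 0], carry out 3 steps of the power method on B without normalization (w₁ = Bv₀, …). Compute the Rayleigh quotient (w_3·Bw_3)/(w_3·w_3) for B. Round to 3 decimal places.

-6.375

B = A − 5I has rows (-2, 7); (7, 0)
w1 = Bv₀ = ((-2)·1 + 7·0; 7·1 + 0·0) = (-2, 7)
w2 = Bw1 = ((-2)·(-2) + 7·7; 7·(-2) + 0·7) = (53, -14)
w3 = Bw2 = (-204, 371)
Bw3 = (3005, -1428)
w3·Bw3 = -1142808; w3·w3 = 179257; μ ≈ -1142808/179257 = -6.375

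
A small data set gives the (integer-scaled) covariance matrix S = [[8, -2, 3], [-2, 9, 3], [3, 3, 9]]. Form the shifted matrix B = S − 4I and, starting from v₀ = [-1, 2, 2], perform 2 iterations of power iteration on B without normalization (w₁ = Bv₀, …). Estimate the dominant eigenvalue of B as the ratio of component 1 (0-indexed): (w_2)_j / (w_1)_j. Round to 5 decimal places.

B = S − 4I has rows (4, -2, 3); (-2, 5, 3); (3, 3, 5)
w1 = Bv₀ = (4·(-1) + (-2)·2 + 3·2; (-2)·(-1) + 5·2 + 3·2; 3·(-1) + 3·2 + 5·2) = (-2, 18, 13)
w2 = Bw1 = (4·(-2) + (-2)·18 + 3·13; (-2)·(-2) + 5·18 + 3·13; 3·(-2) + 3·18 + 5·13) = (-5, 133, 113)
Ratio: 133/18 = 7.38889

7.38889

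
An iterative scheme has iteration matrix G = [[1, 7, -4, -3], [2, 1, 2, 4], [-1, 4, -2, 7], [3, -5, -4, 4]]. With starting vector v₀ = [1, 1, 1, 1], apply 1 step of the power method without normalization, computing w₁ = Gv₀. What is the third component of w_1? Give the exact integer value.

w1 = Gv₀ = (1·1 + 7·1 + (-4)·1 + (-3)·1; 2·1 + 1·1 + 2·1 + 4·1; (-1)·1 + 4·1 + (-2)·1 + 7·1; 3·1 + (-5)·1 + (-4)·1 + 4·1) = (1, 9, 8, -2)
The requested component of w1 is 8.

8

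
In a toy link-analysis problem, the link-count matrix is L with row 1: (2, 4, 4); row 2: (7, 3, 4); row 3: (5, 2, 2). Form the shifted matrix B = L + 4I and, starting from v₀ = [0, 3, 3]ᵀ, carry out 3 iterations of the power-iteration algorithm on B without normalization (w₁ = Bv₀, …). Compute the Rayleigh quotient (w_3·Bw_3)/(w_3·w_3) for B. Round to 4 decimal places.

14.8349

B = L + 4I has rows (6, 4, 4); (7, 7, 4); (5, 2, 6)
w1 = Bv₀ = (6·0 + 4·3 + 4·3; 7·0 + 7·3 + 4·3; 5·0 + 2·3 + 6·3) = (24, 33, 24)
w2 = Bw1 = (6·24 + 4·33 + 4·24; 7·24 + 7·33 + 4·24; 5·24 + 2·33 + 6·24) = (372, 495, 330)
w3 = Bw2 = (5532, 7389, 4830)
Bw3 = (82068, 109767, 71418)
w3·Bw3 = 1610017479; w3·w3 = 108529245; μ ≈ 1610017479/108529245 = 14.8349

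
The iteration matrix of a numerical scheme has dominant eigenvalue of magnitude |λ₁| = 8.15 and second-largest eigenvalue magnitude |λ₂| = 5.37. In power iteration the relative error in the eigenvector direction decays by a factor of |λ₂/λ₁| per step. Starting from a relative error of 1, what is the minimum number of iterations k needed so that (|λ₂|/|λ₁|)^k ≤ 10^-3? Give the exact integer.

17

|λ₂/λ₁| = 5.37/8.15 = 0.65890
Need k ≥ ln(10^-3) / ln(0.65890) = -6.9078 / -0.4172 ≈ 16.558
Smallest integer k satisfying the bound: 17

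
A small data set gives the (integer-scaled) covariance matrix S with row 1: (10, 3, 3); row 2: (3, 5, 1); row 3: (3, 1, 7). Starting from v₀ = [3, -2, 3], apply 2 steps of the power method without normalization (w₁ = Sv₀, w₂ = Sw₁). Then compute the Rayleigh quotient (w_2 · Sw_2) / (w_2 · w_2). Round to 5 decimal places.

λ ≈ 12.88161

w1 = Sv₀ = (33, 2, 28)
w2 = Sw1 = (420, 137, 297)
Sw2 = (5502, 2242, 3476)
w2·Sw2 = 420·5502 + 137·2242 + 297·3476 = 3650366; w2·w2 = 420·420 + 137·137 + 297·297 = 283378
λ ≈ 3650366/283378 = 12.88161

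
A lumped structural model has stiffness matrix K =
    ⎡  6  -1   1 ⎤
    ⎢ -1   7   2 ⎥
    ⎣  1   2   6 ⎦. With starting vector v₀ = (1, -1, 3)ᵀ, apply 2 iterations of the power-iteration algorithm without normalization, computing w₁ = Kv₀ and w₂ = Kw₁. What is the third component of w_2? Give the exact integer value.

w1 = Kv₀ = (10, -2, 17)
w2 = Kw1 = (79, 10, 108)
The requested component of w2 is 108.

108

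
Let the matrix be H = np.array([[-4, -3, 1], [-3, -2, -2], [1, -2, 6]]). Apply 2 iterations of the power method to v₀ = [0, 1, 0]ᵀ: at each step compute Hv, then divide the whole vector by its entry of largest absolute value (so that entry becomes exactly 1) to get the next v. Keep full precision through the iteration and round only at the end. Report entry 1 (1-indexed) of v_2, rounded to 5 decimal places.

Hv0 = (-3.000000, -2.000000, -2.000000); divide by -3.000000 → v1 = (1.000000, 0.666667, 0.666667)
Hv1 = (-5.333333, -5.666667, 3.666667); divide by -5.666667 → v2 = (0.941176, 1.000000, -0.647059)
Requested entry of v2: 16/17 = 0.94118

0.94118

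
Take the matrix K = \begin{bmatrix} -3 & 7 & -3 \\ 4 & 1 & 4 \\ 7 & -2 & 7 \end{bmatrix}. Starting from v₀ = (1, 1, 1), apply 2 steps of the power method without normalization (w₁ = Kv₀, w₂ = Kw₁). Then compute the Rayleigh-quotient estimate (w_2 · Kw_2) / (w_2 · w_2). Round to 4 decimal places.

7.4085

w1 = Kv₀ = (1, 9, 12)
w2 = Kw1 = (24, 61, 73)
Kw2 = (136, 449, 557)
w2·Kw2 = 24·136 + 61·449 + 73·557 = 71314; w2·w2 = 24·24 + 61·61 + 73·73 = 9626
λ ≈ 71314/9626 = 7.4085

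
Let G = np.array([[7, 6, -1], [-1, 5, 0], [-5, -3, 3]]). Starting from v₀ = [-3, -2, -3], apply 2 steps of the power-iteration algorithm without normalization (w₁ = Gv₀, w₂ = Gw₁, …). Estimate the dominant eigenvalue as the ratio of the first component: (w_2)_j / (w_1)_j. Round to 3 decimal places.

w1 = Gv₀ = (7·(-3) + 6·(-2) + (-1)·(-3); (-1)·(-3) + 5·(-2) + 0·(-3); (-5)·(-3) + (-3)·(-2) + 3·(-3)) = (-30, -7, 12)
w2 = Gw1 = (7·(-30) + 6·(-7) + (-1)·12; (-1)·(-30) + 5·(-7) + 0·12; (-5)·(-30) + (-3)·(-7) + 3·12) = (-264, -5, 207)
Ratio at component: -264 / -30 = 8.800

8.800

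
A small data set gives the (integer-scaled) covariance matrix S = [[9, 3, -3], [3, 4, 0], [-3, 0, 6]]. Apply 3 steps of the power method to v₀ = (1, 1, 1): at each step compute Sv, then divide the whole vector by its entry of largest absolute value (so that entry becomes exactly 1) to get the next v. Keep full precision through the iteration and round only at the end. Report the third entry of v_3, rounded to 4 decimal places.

Sv0 = (9.00000, 7.00000, 3.00000); divide by 9.00000 → v1 = (1.00000, 0.77778, 0.33333)
Sv1 = (10.33333, 6.11111, -1.00000); divide by 10.33333 → v2 = (1.00000, 0.59140, -0.09677)
Sv2 = (11.06452, 5.36559, -3.58065); divide by 11.06452 → v3 = (1.00000, 0.48494, -0.32362)
Requested entry of v3: -333/1029 = -0.3236

-0.3236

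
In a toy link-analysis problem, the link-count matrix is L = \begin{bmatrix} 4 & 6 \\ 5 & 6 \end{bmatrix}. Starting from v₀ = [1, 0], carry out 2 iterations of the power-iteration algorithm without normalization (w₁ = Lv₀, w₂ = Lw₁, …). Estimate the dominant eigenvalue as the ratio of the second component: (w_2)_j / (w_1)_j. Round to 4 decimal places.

w1 = Lv₀ = (4·1 + 6·0; 5·1 + 6·0) = (4, 5)
w2 = Lw1 = (4·4 + 6·5; 5·4 + 6·5) = (46, 50)
Ratio at component: 50 / 5 = 10.0000

λ ≈ 10.0000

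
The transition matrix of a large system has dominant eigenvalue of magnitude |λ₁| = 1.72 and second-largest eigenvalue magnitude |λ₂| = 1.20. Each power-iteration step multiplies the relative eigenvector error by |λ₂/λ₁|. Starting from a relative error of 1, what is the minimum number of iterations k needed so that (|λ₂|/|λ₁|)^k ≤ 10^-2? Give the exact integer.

13

|λ₂/λ₁| = 1.20/1.72 = 0.69767
Need k ≥ ln(10^-2) / ln(0.69767) = -4.6052 / -0.3600 ≈ 12.792
Smallest integer k satisfying the bound: 13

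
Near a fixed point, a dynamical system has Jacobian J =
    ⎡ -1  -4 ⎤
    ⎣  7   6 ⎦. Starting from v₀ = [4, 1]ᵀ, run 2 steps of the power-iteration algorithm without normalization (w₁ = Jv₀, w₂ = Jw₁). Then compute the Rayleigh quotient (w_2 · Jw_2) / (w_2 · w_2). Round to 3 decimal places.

λ ≈ 1.520

w1 = Jv₀ = (-8, 34)
w2 = Jw1 = (-128, 148)
Jw2 = (-464, -8)
w2·Jw2 = (-128)·(-464) + 148·(-8) = 58208; w2·w2 = (-128)·(-128) + 148·148 = 38288
λ ≈ 58208/38288 = 1.520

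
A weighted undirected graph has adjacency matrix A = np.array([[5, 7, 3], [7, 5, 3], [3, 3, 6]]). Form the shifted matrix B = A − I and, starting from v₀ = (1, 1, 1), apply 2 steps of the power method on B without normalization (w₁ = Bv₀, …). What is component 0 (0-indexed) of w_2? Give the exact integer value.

B = A − I has rows (4, 7, 3); (7, 4, 3); (3, 3, 5)
w1 = Bv₀ = (4·1 + 7·1 + 3·1; 7·1 + 4·1 + 3·1; 3·1 + 3·1 + 5·1) = (14, 14, 11)
w2 = Bw1 = (4·14 + 7·14 + 3·11; 7·14 + 4·14 + 3·11; 3·14 + 3·14 + 5·11) = (187, 187, 139)
Requested component of w2: 187

187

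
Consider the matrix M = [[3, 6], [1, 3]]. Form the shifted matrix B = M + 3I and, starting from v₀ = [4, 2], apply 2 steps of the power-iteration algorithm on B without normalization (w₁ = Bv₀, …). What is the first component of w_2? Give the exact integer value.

312

B = M + 3I has rows (6, 6); (1, 6)
w1 = Bv₀ = (6·4 + 6·2; 1·4 + 6·2) = (36, 16)
w2 = Bw1 = (6·36 + 6·16; 1·36 + 6·16) = (312, 132)
Requested component of w2: 312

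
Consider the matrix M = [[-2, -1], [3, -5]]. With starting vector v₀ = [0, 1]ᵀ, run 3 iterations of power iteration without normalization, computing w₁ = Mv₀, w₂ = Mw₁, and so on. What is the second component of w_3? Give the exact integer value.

w1 = Mv₀ = (-1, -5)
w2 = Mw1 = (7, 22)
w3 = Mw2 = (-36, -89)
The requested component of w3 is -89.

-89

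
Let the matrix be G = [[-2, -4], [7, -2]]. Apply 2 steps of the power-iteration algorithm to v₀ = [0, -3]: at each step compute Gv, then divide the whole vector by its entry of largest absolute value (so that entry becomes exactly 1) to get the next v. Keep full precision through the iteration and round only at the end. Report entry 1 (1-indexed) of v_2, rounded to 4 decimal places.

Gv0 = (12.00000, 6.00000); divide by 12.00000 → v1 = (1.00000, 0.50000)
Gv1 = (-4.00000, 6.00000); divide by 6.00000 → v2 = (-0.66667, 1.00000)
Requested entry of v2: -48/72 = -0.6667

-0.6667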